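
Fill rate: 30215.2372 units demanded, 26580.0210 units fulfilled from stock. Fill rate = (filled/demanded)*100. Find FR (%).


FR = 26580.0210 / 30215.2372 * 100 = 87.9689

87.9689%


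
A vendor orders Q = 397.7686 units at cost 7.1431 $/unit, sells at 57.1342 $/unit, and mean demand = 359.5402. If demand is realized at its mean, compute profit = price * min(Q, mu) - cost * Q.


Sales at mu = min(397.7686, 359.5402) = 359.5402
Revenue = 57.1342 * 359.5402 = 20542.0417
Total cost = 7.1431 * 397.7686 = 2841.3009
Profit = 20542.0417 - 2841.3009 = 17700.7408

17700.7408 $


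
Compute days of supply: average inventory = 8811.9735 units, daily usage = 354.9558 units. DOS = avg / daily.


DOS = 8811.9735 / 354.9558 = 24.8256

24.8256 days


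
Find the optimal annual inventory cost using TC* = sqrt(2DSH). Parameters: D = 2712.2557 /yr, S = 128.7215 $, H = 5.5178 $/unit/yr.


2*D*S*H = 3852810.7151
TC* = sqrt(3852810.7151) = 1962.8578

1962.8578 $/yr


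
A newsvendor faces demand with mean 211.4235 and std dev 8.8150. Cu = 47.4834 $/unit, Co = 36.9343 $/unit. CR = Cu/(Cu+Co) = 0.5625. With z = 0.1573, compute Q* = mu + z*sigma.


CR = Cu/(Cu+Co) = 47.4834/(47.4834+36.9343) = 0.5625
z = 0.1573
Q* = 211.4235 + 0.1573 * 8.8150 = 212.8101

212.8101 units


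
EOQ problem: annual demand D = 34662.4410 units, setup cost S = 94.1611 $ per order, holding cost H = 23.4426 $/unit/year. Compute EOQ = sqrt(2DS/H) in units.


2*D*S = 2 * 34662.4410 * 94.1611 = 6527707.1465
2*D*S/H = 278454.9131
EOQ = sqrt(278454.9131) = 527.6883

527.6883 units


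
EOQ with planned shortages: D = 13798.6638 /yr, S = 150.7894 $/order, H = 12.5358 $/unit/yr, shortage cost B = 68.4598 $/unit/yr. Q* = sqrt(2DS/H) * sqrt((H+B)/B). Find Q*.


sqrt(2DS/H) = 576.1597
sqrt((H+B)/B) = 1.0877
Q* = 576.1597 * 1.0877 = 626.6944

626.6944 units


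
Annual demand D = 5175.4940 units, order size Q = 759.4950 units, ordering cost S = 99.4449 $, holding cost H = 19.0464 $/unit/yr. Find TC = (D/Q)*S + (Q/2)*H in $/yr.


Ordering cost = D*S/Q = 677.6562
Holding cost = Q*H/2 = 7232.8228
TC = 677.6562 + 7232.8228 = 7910.4790

7910.4790 $/yr


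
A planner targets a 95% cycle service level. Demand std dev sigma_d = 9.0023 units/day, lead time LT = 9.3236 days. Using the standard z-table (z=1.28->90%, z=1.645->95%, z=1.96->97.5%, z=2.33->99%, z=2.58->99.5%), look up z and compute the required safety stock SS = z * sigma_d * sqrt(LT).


From the table, SL = 95% corresponds to z = 1.645
sqrt(LT) = sqrt(9.3236) = 3.0535
SS = 1.645 * 9.0023 * 3.0535 = 45.2180

45.2180 units


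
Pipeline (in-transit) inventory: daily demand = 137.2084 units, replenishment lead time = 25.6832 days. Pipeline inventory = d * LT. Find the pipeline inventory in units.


Pipeline = 137.2084 * 25.6832 = 3523.9508

3523.9508 units


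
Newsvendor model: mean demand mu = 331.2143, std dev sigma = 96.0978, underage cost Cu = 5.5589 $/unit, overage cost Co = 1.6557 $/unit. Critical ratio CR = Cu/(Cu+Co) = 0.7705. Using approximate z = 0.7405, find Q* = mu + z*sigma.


CR = Cu/(Cu+Co) = 5.5589/(5.5589+1.6557) = 0.7705
z = 0.7405
Q* = 331.2143 + 0.7405 * 96.0978 = 402.3747

402.3747 units


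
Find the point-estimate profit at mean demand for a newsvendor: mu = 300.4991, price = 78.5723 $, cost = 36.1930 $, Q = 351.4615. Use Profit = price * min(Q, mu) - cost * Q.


Sales at mu = min(351.4615, 300.4991) = 300.4991
Revenue = 78.5723 * 300.4991 = 23610.9054
Total cost = 36.1930 * 351.4615 = 12720.4461
Profit = 23610.9054 - 12720.4461 = 10890.4594

10890.4594 $


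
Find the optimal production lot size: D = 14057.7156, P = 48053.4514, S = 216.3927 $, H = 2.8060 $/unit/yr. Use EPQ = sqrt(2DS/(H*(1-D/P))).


1 - D/P = 1 - 0.2925 = 0.7075
H*(1-D/P) = 1.9851
2DS = 6083974.0690
EPQ = sqrt(3064783.6929) = 1750.6524

1750.6524 units


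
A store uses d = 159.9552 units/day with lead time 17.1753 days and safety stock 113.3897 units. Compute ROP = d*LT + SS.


d*LT = 159.9552 * 17.1753 = 2747.2785
ROP = 2747.2785 + 113.3897 = 2860.6682

2860.6682 units


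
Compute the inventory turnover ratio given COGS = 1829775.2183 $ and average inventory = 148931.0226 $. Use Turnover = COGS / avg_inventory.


Turnover = 1829775.2183 / 148931.0226 = 12.2861

12.2861


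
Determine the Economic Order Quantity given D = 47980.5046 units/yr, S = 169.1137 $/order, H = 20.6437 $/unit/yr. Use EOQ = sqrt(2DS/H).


2*D*S = 2 * 47980.5046 * 169.1137 = 16228321.3215
2*D*S/H = 786114.9562
EOQ = sqrt(786114.9562) = 886.6312

886.6312 units


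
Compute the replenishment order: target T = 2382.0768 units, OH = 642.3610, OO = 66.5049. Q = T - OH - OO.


Inventory position = OH + OO = 642.3610 + 66.5049 = 708.8659
Q = 2382.0768 - 708.8659 = 1673.2109

1673.2109 units


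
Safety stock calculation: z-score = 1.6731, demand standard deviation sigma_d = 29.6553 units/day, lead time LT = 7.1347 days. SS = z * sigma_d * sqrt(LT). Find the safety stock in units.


sqrt(LT) = sqrt(7.1347) = 2.6711
SS = 1.6731 * 29.6553 * 2.6711 = 132.5294

132.5294 units


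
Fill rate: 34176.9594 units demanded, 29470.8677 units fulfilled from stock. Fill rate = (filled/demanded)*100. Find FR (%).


FR = 29470.8677 / 34176.9594 * 100 = 86.2302

86.2302%


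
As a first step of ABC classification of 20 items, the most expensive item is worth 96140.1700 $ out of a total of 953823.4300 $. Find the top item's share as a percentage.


Top item = 96140.1700
Total = 953823.4300
Percentage = 96140.1700 / 953823.4300 * 100 = 10.0795

10.0795%


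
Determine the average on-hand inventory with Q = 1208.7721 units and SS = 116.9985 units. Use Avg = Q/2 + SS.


Q/2 = 604.3860
Avg = 604.3860 + 116.9985 = 721.3845

721.3845 units


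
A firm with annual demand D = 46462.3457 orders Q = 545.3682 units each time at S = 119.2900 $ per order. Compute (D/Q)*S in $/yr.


Number of orders = D/Q = 85.1945
Cost = 85.1945 * 119.2900 = 10162.8463

10162.8463 $/yr


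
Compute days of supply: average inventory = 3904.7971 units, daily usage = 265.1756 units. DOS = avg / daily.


DOS = 3904.7971 / 265.1756 = 14.7253

14.7253 days


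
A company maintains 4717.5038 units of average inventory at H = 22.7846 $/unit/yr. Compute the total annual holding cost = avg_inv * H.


Cost = 4717.5038 * 22.7846 = 107486.4371

107486.4371 $/yr


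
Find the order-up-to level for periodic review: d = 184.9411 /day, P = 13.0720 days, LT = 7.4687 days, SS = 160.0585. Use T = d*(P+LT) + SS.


P + LT = 20.5407
d*(P+LT) = 184.9411 * 20.5407 = 3798.8197
T = 3798.8197 + 160.0585 = 3958.8782

3958.8782 units


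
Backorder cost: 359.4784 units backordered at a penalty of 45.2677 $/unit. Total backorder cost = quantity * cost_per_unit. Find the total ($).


Total = 359.4784 * 45.2677 = 16272.7604

16272.7604 $


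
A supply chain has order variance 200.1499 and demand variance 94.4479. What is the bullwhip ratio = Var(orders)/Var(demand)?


BW = 200.1499 / 94.4479 = 2.1192

2.1192


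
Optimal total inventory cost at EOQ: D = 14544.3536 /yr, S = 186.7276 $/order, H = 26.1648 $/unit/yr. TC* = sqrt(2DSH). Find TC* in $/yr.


2*D*S*H = 142118414.8533
TC* = sqrt(142118414.8533) = 11921.3428

11921.3428 $/yr


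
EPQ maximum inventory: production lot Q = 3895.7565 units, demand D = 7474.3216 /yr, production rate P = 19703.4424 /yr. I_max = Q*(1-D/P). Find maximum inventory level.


D/P = 0.3793
1 - D/P = 0.6207
I_max = 3895.7565 * 0.6207 = 2417.9367

2417.9367 units


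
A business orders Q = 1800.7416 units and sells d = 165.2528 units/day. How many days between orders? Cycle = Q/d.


Cycle = 1800.7416 / 165.2528 = 10.8969

10.8969 days


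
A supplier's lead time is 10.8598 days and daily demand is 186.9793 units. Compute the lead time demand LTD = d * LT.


LTD = 186.9793 * 10.8598 = 2030.5578

2030.5578 units


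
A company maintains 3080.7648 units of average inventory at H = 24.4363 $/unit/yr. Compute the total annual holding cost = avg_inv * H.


Cost = 3080.7648 * 24.4363 = 75282.4929

75282.4929 $/yr


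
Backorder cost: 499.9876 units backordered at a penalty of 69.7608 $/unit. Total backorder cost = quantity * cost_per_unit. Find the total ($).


Total = 499.9876 * 69.7608 = 34879.5350

34879.5350 $


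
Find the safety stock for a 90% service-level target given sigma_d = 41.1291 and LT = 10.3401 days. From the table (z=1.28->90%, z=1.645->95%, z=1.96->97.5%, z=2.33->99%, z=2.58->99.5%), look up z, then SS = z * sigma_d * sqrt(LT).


From the table, SL = 90% corresponds to z = 1.28
sqrt(LT) = sqrt(10.3401) = 3.2156
SS = 1.28 * 41.1291 * 3.2156 = 169.2862

169.2862 units


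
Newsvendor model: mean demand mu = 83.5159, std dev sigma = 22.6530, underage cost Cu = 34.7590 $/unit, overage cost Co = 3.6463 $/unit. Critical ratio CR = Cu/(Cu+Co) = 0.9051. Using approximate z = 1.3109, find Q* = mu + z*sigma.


CR = Cu/(Cu+Co) = 34.7590/(34.7590+3.6463) = 0.9051
z = 1.3109
Q* = 83.5159 + 1.3109 * 22.6530 = 113.2117

113.2117 units


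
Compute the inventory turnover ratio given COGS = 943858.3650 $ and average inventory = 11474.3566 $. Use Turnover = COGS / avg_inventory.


Turnover = 943858.3650 / 11474.3566 = 82.2581

82.2581


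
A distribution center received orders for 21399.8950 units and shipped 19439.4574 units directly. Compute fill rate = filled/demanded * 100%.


FR = 19439.4574 / 21399.8950 * 100 = 90.8390

90.8390%


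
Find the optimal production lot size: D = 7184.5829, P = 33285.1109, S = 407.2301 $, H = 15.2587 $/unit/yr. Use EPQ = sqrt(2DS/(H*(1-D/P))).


1 - D/P = 1 - 0.2158 = 0.7842
H*(1-D/P) = 11.9651
2DS = 5851556.8257
EPQ = sqrt(489051.5140) = 699.3222

699.3222 units


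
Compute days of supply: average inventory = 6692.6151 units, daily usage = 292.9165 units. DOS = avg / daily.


DOS = 6692.6151 / 292.9165 = 22.8482

22.8482 days


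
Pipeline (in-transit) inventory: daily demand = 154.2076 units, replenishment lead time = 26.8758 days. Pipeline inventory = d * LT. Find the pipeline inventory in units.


Pipeline = 154.2076 * 26.8758 = 4144.4526

4144.4526 units


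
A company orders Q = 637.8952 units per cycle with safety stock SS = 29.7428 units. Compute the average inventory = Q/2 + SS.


Q/2 = 318.9476
Avg = 318.9476 + 29.7428 = 348.6904

348.6904 units


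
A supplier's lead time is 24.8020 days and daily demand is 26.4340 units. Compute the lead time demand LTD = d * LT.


LTD = 26.4340 * 24.8020 = 655.6161

655.6161 units


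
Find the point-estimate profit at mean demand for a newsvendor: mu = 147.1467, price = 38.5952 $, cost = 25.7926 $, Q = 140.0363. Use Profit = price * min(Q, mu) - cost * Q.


Sales at mu = min(140.0363, 147.1467) = 140.0363
Revenue = 38.5952 * 140.0363 = 5404.7290
Total cost = 25.7926 * 140.0363 = 3611.9003
Profit = 5404.7290 - 3611.9003 = 1792.8287

1792.8287 $


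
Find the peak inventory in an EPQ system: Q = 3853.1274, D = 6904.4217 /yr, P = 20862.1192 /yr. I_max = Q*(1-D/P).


D/P = 0.3310
1 - D/P = 0.6690
I_max = 3853.1274 * 0.6690 = 2577.9158

2577.9158 units


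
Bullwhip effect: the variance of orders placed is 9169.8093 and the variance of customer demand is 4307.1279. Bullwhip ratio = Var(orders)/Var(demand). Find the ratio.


BW = 9169.8093 / 4307.1279 = 2.1290

2.1290


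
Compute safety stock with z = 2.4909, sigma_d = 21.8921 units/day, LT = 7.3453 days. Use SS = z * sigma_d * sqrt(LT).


sqrt(LT) = sqrt(7.3453) = 2.7102
SS = 2.4909 * 21.8921 * 2.7102 = 147.7912

147.7912 units


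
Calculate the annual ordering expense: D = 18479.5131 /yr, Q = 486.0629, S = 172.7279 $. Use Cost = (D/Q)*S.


Number of orders = D/Q = 38.0188
Cost = 38.0188 * 172.7279 = 6566.9021

6566.9021 $/yr


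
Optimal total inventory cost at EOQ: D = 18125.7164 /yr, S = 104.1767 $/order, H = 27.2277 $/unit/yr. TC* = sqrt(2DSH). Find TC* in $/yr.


2*D*S*H = 102826896.7545
TC* = sqrt(102826896.7545) = 10140.3598

10140.3598 $/yr


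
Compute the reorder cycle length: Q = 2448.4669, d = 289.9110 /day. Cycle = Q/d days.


Cycle = 2448.4669 / 289.9110 = 8.4456

8.4456 days


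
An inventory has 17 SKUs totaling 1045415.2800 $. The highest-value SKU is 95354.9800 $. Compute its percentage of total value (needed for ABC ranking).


Top item = 95354.9800
Total = 1045415.2800
Percentage = 95354.9800 / 1045415.2800 * 100 = 9.1213

9.1213%


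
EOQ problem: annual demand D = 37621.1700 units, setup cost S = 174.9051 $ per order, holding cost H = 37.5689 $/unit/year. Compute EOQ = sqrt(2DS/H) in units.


2*D*S = 2 * 37621.1700 * 174.9051 = 13160269.0019
2*D*S/H = 350296.8946
EOQ = sqrt(350296.8946) = 591.8588

591.8588 units


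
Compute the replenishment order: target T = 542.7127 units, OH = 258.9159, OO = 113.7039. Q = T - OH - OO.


Inventory position = OH + OO = 258.9159 + 113.7039 = 372.6198
Q = 542.7127 - 372.6198 = 170.0929

170.0929 units


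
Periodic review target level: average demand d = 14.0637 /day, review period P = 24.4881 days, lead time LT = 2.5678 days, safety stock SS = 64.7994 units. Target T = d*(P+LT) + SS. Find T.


P + LT = 27.0559
d*(P+LT) = 14.0637 * 27.0559 = 380.5061
T = 380.5061 + 64.7994 = 445.3055

445.3055 units


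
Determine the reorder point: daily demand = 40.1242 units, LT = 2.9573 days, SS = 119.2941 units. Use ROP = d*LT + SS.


d*LT = 40.1242 * 2.9573 = 118.6593
ROP = 118.6593 + 119.2941 = 237.9534

237.9534 units


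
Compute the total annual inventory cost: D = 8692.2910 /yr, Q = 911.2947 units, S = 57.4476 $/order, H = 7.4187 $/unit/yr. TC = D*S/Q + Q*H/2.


Ordering cost = D*S/Q = 547.9580
Holding cost = Q*H/2 = 3380.3110
TC = 547.9580 + 3380.3110 = 3928.2690

3928.2690 $/yr


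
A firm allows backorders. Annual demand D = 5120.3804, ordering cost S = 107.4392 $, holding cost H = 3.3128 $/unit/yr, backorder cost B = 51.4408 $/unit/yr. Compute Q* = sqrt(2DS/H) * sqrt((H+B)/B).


sqrt(2DS/H) = 576.3017
sqrt((H+B)/B) = 1.0317
Q* = 576.3017 * 1.0317 = 594.5691

594.5691 units


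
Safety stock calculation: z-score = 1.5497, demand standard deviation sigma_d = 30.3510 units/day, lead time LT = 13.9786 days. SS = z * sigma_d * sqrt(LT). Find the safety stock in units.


sqrt(LT) = sqrt(13.9786) = 3.7388
SS = 1.5497 * 30.3510 * 3.7388 = 175.8541

175.8541 units


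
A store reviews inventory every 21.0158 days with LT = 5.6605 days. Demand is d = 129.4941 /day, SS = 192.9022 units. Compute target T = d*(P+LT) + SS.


P + LT = 26.6763
d*(P+LT) = 129.4941 * 26.6763 = 3454.4235
T = 3454.4235 + 192.9022 = 3647.3257

3647.3257 units


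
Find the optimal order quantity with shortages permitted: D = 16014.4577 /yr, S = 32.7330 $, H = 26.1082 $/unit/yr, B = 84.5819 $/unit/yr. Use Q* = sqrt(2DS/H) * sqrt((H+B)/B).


sqrt(2DS/H) = 200.3898
sqrt((H+B)/B) = 1.1440
Q* = 200.3898 * 1.1440 = 229.2404

229.2404 units


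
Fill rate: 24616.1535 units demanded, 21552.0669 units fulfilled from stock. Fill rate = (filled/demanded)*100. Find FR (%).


FR = 21552.0669 / 24616.1535 * 100 = 87.5525

87.5525%


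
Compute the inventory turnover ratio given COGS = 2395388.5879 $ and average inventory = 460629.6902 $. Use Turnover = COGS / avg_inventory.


Turnover = 2395388.5879 / 460629.6902 = 5.2002

5.2002


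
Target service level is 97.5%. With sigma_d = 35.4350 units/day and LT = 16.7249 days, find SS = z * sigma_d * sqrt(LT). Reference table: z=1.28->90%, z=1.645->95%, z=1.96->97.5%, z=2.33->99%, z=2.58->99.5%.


From the table, SL = 97.5% corresponds to z = 1.96
sqrt(LT) = sqrt(16.7249) = 4.0896
SS = 1.96 * 35.4350 * 4.0896 = 284.0340

284.0340 units


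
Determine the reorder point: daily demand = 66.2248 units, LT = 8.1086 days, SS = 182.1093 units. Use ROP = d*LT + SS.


d*LT = 66.2248 * 8.1086 = 536.9904
ROP = 536.9904 + 182.1093 = 719.0997

719.0997 units


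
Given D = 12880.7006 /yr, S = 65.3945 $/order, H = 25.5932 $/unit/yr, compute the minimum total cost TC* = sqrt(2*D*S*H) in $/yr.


2*D*S*H = 43115685.4929
TC* = sqrt(43115685.4929) = 6566.2535

6566.2535 $/yr


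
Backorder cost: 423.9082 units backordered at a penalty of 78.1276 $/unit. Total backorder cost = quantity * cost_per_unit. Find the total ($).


Total = 423.9082 * 78.1276 = 33118.9303

33118.9303 $


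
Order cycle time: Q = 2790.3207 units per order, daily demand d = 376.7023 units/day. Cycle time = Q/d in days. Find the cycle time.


Cycle = 2790.3207 / 376.7023 = 7.4072

7.4072 days


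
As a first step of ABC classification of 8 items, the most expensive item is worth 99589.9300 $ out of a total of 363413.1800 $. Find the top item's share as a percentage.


Top item = 99589.9300
Total = 363413.1800
Percentage = 99589.9300 / 363413.1800 * 100 = 27.4041

27.4041%


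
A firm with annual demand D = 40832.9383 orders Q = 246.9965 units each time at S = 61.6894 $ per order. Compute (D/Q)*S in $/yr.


Number of orders = D/Q = 165.3179
Cost = 165.3179 * 61.6894 = 10198.3610

10198.3610 $/yr


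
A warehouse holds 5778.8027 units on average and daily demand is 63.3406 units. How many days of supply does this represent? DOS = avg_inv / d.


DOS = 5778.8027 / 63.3406 = 91.2338

91.2338 days


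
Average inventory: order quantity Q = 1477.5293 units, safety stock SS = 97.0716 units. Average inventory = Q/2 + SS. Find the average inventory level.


Q/2 = 738.7646
Avg = 738.7646 + 97.0716 = 835.8362

835.8362 units


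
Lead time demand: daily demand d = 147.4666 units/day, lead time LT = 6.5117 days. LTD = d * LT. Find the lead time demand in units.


LTD = 147.4666 * 6.5117 = 960.2583

960.2583 units


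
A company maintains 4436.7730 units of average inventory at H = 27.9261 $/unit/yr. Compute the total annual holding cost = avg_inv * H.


Cost = 4436.7730 * 27.9261 = 123901.7665

123901.7665 $/yr


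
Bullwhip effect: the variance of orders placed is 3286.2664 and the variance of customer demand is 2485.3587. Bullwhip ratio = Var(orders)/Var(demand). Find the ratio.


BW = 3286.2664 / 2485.3587 = 1.3223

1.3223


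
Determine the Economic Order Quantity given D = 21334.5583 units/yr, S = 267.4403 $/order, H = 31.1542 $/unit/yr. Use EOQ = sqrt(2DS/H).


2*D*S = 2 * 21334.5583 * 267.4403 = 11411441.3442
2*D*S/H = 366289.0186
EOQ = sqrt(366289.0186) = 605.2182

605.2182 units


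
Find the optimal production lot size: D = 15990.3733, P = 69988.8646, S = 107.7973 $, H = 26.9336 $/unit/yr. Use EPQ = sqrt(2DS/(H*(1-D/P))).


1 - D/P = 1 - 0.2285 = 0.7715
H*(1-D/P) = 20.7801
2DS = 3447438.1355
EPQ = sqrt(165901.1505) = 407.3096

407.3096 units


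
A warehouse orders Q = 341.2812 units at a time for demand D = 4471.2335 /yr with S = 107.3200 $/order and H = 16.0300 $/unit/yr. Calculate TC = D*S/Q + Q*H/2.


Ordering cost = D*S/Q = 1406.0334
Holding cost = Q*H/2 = 2735.3688
TC = 1406.0334 + 2735.3688 = 4141.4023

4141.4023 $/yr


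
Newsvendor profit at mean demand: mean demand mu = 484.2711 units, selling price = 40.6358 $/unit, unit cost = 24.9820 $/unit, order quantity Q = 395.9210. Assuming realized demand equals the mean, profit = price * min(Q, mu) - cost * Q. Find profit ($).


Sales at mu = min(395.9210, 484.2711) = 395.9210
Revenue = 40.6358 * 395.9210 = 16088.5666
Total cost = 24.9820 * 395.9210 = 9890.8984
Profit = 16088.5666 - 9890.8984 = 6197.6681

6197.6681 $


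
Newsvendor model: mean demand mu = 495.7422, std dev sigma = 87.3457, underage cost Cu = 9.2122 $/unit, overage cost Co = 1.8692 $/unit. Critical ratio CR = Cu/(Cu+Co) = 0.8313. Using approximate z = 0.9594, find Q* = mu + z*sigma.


CR = Cu/(Cu+Co) = 9.2122/(9.2122+1.8692) = 0.8313
z = 0.9594
Q* = 495.7422 + 0.9594 * 87.3457 = 579.5417

579.5417 units


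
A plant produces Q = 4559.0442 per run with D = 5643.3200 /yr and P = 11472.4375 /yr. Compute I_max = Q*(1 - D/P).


D/P = 0.4919
1 - D/P = 0.5081
I_max = 4559.0442 * 0.5081 = 2316.4392

2316.4392 units


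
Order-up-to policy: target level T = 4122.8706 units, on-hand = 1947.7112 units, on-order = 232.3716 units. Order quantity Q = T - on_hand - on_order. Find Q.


Inventory position = OH + OO = 1947.7112 + 232.3716 = 2180.0828
Q = 4122.8706 - 2180.0828 = 1942.7878

1942.7878 units


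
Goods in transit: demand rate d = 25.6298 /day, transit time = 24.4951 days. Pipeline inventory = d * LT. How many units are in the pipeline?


Pipeline = 25.6298 * 24.4951 = 627.8045

627.8045 units


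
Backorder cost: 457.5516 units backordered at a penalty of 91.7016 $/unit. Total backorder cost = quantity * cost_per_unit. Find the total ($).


Total = 457.5516 * 91.7016 = 41958.2138

41958.2138 $


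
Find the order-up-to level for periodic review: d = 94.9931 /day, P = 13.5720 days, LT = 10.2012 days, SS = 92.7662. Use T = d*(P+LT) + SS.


P + LT = 23.7732
d*(P+LT) = 94.9931 * 23.7732 = 2258.2900
T = 2258.2900 + 92.7662 = 2351.0562

2351.0562 units


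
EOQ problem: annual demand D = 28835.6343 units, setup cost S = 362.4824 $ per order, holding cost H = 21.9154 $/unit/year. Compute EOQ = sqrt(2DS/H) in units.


2*D*S = 2 * 28835.6343 * 362.4824 = 20904819.8532
2*D*S/H = 953887.2142
EOQ = sqrt(953887.2142) = 976.6715

976.6715 units


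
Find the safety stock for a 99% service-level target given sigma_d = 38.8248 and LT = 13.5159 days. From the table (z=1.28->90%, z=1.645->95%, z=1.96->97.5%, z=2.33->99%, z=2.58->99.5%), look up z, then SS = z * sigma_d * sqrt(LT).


From the table, SL = 99% corresponds to z = 2.33
sqrt(LT) = sqrt(13.5159) = 3.6764
SS = 2.33 * 38.8248 * 3.6764 = 332.5735

332.5735 units


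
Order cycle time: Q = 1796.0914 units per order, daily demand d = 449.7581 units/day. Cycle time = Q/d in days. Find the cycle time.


Cycle = 1796.0914 / 449.7581 = 3.9935

3.9935 days


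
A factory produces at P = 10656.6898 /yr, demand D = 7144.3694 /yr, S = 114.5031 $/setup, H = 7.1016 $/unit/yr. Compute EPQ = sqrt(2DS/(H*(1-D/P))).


1 - D/P = 1 - 0.6704 = 0.3296
H*(1-D/P) = 2.3406
2DS = 1636104.8877
EPQ = sqrt(699009.5889) = 836.0679

836.0679 units


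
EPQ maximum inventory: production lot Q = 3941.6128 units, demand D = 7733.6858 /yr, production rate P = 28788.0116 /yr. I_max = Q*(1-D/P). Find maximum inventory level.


D/P = 0.2686
1 - D/P = 0.7314
I_max = 3941.6128 * 0.7314 = 2882.7278

2882.7278 units


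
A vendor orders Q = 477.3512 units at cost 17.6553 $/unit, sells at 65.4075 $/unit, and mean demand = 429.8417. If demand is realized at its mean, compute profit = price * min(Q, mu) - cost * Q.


Sales at mu = min(477.3512, 429.8417) = 429.8417
Revenue = 65.4075 * 429.8417 = 28114.8710
Total cost = 17.6553 * 477.3512 = 8427.7786
Profit = 28114.8710 - 8427.7786 = 19687.0924

19687.0924 $


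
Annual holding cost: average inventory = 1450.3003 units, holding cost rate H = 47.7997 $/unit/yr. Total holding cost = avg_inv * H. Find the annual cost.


Cost = 1450.3003 * 47.7997 = 69323.9192

69323.9192 $/yr


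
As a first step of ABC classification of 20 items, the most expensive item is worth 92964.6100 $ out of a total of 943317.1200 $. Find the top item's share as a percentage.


Top item = 92964.6100
Total = 943317.1200
Percentage = 92964.6100 / 943317.1200 * 100 = 9.8551

9.8551%


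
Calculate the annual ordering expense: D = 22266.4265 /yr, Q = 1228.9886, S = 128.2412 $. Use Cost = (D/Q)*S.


Number of orders = D/Q = 18.1177
Cost = 18.1177 * 128.2412 = 2323.4335

2323.4335 $/yr


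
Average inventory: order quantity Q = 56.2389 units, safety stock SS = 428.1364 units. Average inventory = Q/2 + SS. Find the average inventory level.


Q/2 = 28.1195
Avg = 28.1195 + 428.1364 = 456.2559

456.2559 units


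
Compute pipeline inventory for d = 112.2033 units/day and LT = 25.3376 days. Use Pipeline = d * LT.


Pipeline = 112.2033 * 25.3376 = 2842.9623

2842.9623 units


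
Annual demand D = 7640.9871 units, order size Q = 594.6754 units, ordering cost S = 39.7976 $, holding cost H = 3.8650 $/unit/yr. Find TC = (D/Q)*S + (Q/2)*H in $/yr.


Ordering cost = D*S/Q = 511.3596
Holding cost = Q*H/2 = 1149.2102
TC = 511.3596 + 1149.2102 = 1660.5698

1660.5698 $/yr


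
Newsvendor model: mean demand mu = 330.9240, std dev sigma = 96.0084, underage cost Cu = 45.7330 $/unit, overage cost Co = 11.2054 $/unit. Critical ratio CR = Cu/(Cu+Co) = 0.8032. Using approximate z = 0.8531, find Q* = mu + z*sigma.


CR = Cu/(Cu+Co) = 45.7330/(45.7330+11.2054) = 0.8032
z = 0.8531
Q* = 330.9240 + 0.8531 * 96.0084 = 412.8288

412.8288 units


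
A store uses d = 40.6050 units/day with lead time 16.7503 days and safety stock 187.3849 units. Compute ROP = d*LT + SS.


d*LT = 40.6050 * 16.7503 = 680.1459
ROP = 680.1459 + 187.3849 = 867.5308

867.5308 units


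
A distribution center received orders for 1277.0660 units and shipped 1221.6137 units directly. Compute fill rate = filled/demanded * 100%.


FR = 1221.6137 / 1277.0660 * 100 = 95.6578

95.6578%


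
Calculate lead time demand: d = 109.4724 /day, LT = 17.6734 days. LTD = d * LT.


LTD = 109.4724 * 17.6734 = 1934.7495

1934.7495 units


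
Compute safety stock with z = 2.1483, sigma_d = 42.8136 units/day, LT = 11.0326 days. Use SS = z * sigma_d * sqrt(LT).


sqrt(LT) = sqrt(11.0326) = 3.3215
SS = 2.1483 * 42.8136 * 3.3215 = 305.5031

305.5031 units


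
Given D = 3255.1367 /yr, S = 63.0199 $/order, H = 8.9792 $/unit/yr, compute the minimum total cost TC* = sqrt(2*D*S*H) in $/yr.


2*D*S*H = 3683957.2508
TC* = sqrt(3683957.2508) = 1919.3638

1919.3638 $/yr


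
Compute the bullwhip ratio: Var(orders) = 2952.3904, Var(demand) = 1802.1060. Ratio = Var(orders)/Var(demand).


BW = 2952.3904 / 1802.1060 = 1.6383

1.6383


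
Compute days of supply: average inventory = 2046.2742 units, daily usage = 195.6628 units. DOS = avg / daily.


DOS = 2046.2742 / 195.6628 = 10.4582

10.4582 days


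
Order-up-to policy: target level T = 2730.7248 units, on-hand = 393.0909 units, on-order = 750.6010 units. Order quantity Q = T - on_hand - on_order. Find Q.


Inventory position = OH + OO = 393.0909 + 750.6010 = 1143.6919
Q = 2730.7248 - 1143.6919 = 1587.0329

1587.0329 units


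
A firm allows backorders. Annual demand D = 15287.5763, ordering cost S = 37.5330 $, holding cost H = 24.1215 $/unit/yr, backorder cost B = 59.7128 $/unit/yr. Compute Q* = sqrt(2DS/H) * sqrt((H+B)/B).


sqrt(2DS/H) = 218.1166
sqrt((H+B)/B) = 1.1849
Q* = 218.1166 * 1.1849 = 258.4437

258.4437 units


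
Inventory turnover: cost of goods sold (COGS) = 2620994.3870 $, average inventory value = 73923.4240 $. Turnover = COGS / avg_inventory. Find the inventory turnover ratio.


Turnover = 2620994.3870 / 73923.4240 = 35.4555

35.4555


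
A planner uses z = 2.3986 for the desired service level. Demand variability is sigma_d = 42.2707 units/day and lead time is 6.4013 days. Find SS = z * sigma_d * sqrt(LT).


sqrt(LT) = sqrt(6.4013) = 2.5301
SS = 2.3986 * 42.2707 * 2.5301 = 256.5260

256.5260 units


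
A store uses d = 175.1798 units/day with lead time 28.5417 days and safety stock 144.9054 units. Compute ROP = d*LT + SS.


d*LT = 175.1798 * 28.5417 = 4999.9293
ROP = 4999.9293 + 144.9054 = 5144.8347

5144.8347 units


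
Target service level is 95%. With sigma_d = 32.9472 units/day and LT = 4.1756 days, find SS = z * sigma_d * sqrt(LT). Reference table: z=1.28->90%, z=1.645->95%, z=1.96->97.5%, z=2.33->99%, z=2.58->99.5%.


From the table, SL = 95% corresponds to z = 1.645
sqrt(LT) = sqrt(4.1756) = 2.0434
SS = 1.645 * 32.9472 * 2.0434 = 110.7500

110.7500 units


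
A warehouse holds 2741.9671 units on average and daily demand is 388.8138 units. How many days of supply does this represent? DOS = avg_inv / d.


DOS = 2741.9671 / 388.8138 = 7.0521

7.0521 days


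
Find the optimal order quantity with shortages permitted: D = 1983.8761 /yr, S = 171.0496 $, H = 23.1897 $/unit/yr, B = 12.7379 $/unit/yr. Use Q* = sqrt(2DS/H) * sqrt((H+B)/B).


sqrt(2DS/H) = 171.0747
sqrt((H+B)/B) = 1.6794
Q* = 171.0747 * 1.6794 = 287.3101

287.3101 units


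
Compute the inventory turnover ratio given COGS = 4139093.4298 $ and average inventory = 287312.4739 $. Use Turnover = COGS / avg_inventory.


Turnover = 4139093.4298 / 287312.4739 = 14.4062

14.4062


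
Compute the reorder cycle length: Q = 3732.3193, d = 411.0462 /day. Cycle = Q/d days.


Cycle = 3732.3193 / 411.0462 = 9.0800

9.0800 days


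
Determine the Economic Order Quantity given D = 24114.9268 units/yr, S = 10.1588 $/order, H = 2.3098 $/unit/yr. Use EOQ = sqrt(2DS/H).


2*D*S = 2 * 24114.9268 * 10.1588 = 489957.4368
2*D*S/H = 212121.1519
EOQ = sqrt(212121.1519) = 460.5661

460.5661 units


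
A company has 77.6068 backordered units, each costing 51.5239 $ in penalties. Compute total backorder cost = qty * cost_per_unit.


Total = 77.6068 * 51.5239 = 3998.6050

3998.6050 $


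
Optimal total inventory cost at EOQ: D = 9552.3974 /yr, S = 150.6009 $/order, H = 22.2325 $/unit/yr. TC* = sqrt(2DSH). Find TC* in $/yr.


2*D*S*H = 63967333.2415
TC* = sqrt(63967333.2415) = 7997.9581

7997.9581 $/yr


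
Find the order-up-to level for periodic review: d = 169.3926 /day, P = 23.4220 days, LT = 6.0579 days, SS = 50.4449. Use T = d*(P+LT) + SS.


P + LT = 29.4799
d*(P+LT) = 169.3926 * 29.4799 = 4993.6769
T = 4993.6769 + 50.4449 = 5044.1218

5044.1218 units


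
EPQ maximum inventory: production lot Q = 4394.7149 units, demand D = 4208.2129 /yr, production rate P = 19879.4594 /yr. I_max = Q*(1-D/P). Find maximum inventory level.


D/P = 0.2117
1 - D/P = 0.7883
I_max = 4394.7149 * 0.7883 = 3464.4131

3464.4131 units


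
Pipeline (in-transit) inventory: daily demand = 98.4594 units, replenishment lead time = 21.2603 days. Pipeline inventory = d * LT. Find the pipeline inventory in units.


Pipeline = 98.4594 * 21.2603 = 2093.2764

2093.2764 units


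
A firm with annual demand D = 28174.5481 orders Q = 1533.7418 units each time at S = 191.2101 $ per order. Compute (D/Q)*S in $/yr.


Number of orders = D/Q = 18.3698
Cost = 18.3698 * 191.2101 = 3512.4935

3512.4935 $/yr


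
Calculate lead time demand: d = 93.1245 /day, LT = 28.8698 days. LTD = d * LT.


LTD = 93.1245 * 28.8698 = 2688.4857

2688.4857 units


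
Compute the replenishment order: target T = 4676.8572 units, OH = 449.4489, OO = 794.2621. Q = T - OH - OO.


Inventory position = OH + OO = 449.4489 + 794.2621 = 1243.7110
Q = 4676.8572 - 1243.7110 = 3433.1462

3433.1462 units


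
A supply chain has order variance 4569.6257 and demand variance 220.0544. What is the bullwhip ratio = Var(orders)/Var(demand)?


BW = 4569.6257 / 220.0544 = 20.7659

20.7659


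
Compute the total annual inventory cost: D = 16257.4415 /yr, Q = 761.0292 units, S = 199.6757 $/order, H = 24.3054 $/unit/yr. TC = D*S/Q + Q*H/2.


Ordering cost = D*S/Q = 4265.5604
Holding cost = Q*H/2 = 9248.5596
TC = 4265.5604 + 9248.5596 = 13514.1199

13514.1199 $/yr


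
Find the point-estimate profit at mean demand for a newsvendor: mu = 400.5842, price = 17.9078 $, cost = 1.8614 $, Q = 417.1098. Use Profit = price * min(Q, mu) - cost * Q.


Sales at mu = min(417.1098, 400.5842) = 400.5842
Revenue = 17.9078 * 400.5842 = 7173.5817
Total cost = 1.8614 * 417.1098 = 776.4082
Profit = 7173.5817 - 776.4082 = 6397.1736

6397.1736 $


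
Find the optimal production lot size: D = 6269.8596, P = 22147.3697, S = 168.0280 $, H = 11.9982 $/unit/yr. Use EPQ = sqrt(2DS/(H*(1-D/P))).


1 - D/P = 1 - 0.2831 = 0.7169
H*(1-D/P) = 8.6015
2DS = 2107023.9377
EPQ = sqrt(244958.8476) = 494.9332

494.9332 units


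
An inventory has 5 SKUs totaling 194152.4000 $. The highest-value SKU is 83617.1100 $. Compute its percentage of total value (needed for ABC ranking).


Top item = 83617.1100
Total = 194152.4000
Percentage = 83617.1100 / 194152.4000 * 100 = 43.0678

43.0678%


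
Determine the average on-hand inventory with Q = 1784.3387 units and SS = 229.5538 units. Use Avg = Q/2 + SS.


Q/2 = 892.1694
Avg = 892.1694 + 229.5538 = 1121.7232

1121.7232 units


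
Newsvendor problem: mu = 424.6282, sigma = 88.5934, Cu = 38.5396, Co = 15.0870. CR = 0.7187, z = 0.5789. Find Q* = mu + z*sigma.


CR = Cu/(Cu+Co) = 38.5396/(38.5396+15.0870) = 0.7187
z = 0.5789
Q* = 424.6282 + 0.5789 * 88.5934 = 475.9149

475.9149 units


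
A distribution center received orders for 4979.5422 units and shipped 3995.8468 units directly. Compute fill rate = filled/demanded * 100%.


FR = 3995.8468 / 4979.5422 * 100 = 80.2453

80.2453%


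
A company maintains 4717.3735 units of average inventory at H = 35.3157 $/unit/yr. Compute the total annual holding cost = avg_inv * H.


Cost = 4717.3735 * 35.3157 = 166597.3473

166597.3473 $/yr


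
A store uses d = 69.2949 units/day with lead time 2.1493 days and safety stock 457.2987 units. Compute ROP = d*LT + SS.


d*LT = 69.2949 * 2.1493 = 148.9355
ROP = 148.9355 + 457.2987 = 606.2342

606.2342 units


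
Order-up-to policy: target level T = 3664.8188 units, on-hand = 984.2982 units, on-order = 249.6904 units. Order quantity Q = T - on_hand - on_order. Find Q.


Inventory position = OH + OO = 984.2982 + 249.6904 = 1233.9886
Q = 3664.8188 - 1233.9886 = 2430.8302

2430.8302 units


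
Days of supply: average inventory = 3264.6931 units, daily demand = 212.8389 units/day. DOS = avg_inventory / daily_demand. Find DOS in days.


DOS = 3264.6931 / 212.8389 = 15.3388

15.3388 days


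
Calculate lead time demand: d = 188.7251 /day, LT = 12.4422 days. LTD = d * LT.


LTD = 188.7251 * 12.4422 = 2348.1554

2348.1554 units


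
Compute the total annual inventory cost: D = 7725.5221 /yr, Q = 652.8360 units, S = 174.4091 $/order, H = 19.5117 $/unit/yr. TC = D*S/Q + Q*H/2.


Ordering cost = D*S/Q = 2063.9201
Holding cost = Q*H/2 = 6368.9701
TC = 2063.9201 + 6368.9701 = 8432.8902

8432.8902 $/yr


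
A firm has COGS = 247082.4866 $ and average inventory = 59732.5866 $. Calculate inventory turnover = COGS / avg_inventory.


Turnover = 247082.4866 / 59732.5866 = 4.1365

4.1365


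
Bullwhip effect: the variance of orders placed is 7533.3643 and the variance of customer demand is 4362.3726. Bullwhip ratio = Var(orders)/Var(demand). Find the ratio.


BW = 7533.3643 / 4362.3726 = 1.7269

1.7269


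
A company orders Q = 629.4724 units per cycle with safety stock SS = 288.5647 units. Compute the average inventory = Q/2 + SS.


Q/2 = 314.7362
Avg = 314.7362 + 288.5647 = 603.3009

603.3009 units


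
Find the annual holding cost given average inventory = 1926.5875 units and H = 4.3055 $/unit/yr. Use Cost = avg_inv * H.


Cost = 1926.5875 * 4.3055 = 8294.9225

8294.9225 $/yr


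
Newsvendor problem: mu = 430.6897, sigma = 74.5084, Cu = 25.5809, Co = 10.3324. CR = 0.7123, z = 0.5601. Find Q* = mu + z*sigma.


CR = Cu/(Cu+Co) = 25.5809/(25.5809+10.3324) = 0.7123
z = 0.5601
Q* = 430.6897 + 0.5601 * 74.5084 = 472.4219

472.4219 units


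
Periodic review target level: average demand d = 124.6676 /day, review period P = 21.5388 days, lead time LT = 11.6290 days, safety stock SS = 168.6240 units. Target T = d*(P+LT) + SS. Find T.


P + LT = 33.1678
d*(P+LT) = 124.6676 * 33.1678 = 4134.9500
T = 4134.9500 + 168.6240 = 4303.5740

4303.5740 units


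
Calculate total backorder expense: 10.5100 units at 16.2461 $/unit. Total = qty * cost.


Total = 10.5100 * 16.2461 = 170.7465

170.7465 $


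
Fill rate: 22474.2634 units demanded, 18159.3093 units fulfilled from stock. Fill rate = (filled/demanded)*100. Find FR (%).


FR = 18159.3093 / 22474.2634 * 100 = 80.8005

80.8005%


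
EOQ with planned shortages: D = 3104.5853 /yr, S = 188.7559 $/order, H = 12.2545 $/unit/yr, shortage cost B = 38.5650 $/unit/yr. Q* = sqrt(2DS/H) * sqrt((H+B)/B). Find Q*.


sqrt(2DS/H) = 309.2568
sqrt((H+B)/B) = 1.1479
Q* = 309.2568 * 1.1479 = 355.0077

355.0077 units


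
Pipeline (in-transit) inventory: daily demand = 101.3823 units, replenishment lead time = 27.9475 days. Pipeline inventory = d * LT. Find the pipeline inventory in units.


Pipeline = 101.3823 * 27.9475 = 2833.3818

2833.3818 units


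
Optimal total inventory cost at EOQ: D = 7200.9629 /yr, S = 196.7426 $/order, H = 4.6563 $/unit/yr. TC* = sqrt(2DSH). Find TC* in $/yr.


2*D*S*H = 13193497.1957
TC* = sqrt(13193497.1957) = 3632.2854

3632.2854 $/yr


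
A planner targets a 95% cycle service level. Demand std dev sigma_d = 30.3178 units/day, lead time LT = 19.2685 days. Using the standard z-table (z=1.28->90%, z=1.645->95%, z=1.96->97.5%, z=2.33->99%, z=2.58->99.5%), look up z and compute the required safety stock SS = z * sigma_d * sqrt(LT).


From the table, SL = 95% corresponds to z = 1.645
sqrt(LT) = sqrt(19.2685) = 4.3896
SS = 1.645 * 30.3178 * 4.3896 = 218.9211

218.9211 units


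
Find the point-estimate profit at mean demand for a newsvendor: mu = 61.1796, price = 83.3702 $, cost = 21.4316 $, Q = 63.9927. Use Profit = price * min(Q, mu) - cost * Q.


Sales at mu = min(63.9927, 61.1796) = 61.1796
Revenue = 83.3702 * 61.1796 = 5100.5555
Total cost = 21.4316 * 63.9927 = 1371.4659
Profit = 5100.5555 - 1371.4659 = 3729.0895

3729.0895 $


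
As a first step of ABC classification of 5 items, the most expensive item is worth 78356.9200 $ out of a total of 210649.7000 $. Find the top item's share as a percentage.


Top item = 78356.9200
Total = 210649.7000
Percentage = 78356.9200 / 210649.7000 * 100 = 37.1977

37.1977%


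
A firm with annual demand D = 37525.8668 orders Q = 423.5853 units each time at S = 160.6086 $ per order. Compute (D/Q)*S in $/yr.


Number of orders = D/Q = 88.5911
Cost = 88.5911 * 160.6086 = 14228.4846

14228.4846 $/yr


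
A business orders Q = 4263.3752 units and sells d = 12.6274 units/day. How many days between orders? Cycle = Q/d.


Cycle = 4263.3752 / 12.6274 = 337.6289

337.6289 days


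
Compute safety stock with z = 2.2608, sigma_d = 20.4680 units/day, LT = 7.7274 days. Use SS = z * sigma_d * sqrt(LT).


sqrt(LT) = sqrt(7.7274) = 2.7798
SS = 2.2608 * 20.4680 * 2.7798 = 128.6335

128.6335 units


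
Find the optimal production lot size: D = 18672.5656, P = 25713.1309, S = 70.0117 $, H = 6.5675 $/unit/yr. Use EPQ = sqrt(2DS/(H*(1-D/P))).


1 - D/P = 1 - 0.7262 = 0.2738
H*(1-D/P) = 1.7983
2DS = 2614596.1220
EPQ = sqrt(1453958.3339) = 1205.8019

1205.8019 units


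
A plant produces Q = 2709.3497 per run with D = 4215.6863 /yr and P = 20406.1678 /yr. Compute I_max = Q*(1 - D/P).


D/P = 0.2066
1 - D/P = 0.7934
I_max = 2709.3497 * 0.7934 = 2149.6283

2149.6283 units


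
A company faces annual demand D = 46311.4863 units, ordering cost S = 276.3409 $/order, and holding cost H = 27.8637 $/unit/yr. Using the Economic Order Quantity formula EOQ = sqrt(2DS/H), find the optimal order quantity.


2*D*S = 2 * 46311.4863 * 276.3409 = 25595515.6090
2*D*S/H = 918597.1572
EOQ = sqrt(918597.1572) = 958.4347

958.4347 units


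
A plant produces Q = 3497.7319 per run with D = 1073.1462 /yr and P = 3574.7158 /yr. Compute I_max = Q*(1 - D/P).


D/P = 0.3002
1 - D/P = 0.6998
I_max = 3497.7319 * 0.6998 = 2447.6966

2447.6966 units


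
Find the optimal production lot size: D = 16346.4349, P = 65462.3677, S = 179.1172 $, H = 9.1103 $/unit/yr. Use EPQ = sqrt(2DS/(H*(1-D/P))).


1 - D/P = 1 - 0.2497 = 0.7503
H*(1-D/P) = 6.8354
2DS = 5855855.2985
EPQ = sqrt(856696.4570) = 925.5790

925.5790 units


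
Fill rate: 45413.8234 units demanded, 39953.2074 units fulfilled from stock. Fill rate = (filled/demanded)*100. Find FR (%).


FR = 39953.2074 / 45413.8234 * 100 = 87.9759

87.9759%
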